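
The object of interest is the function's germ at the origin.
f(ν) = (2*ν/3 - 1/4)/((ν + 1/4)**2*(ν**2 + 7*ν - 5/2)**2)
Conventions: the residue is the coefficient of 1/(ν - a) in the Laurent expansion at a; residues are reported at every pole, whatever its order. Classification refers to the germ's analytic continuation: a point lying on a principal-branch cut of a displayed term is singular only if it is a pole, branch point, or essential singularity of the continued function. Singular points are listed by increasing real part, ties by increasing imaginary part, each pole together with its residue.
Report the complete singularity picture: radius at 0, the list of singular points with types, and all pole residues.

Radius of convergence at 0: 1/4.
At -7/2 - (1/2)*sqrt(59): a pole of order 2; residue 5376/300763 - (2533912/1046956003)*sqrt(59).
At -1/4: a pole of order 2; residue -10752/300763.
At -7/2 + (1/2)*sqrt(59): a pole of order 2; residue 5376/300763 + (2533912/1046956003)*sqrt(59).

Denominator factor (ν + 1/4)^2: pole of order 2 at -1/4, modulus 1/4.
Denominator factor (ν**2 + 7*ν - 5/2)^2: discriminant 59, real irrational roots -7/2 + (1/2)*sqrt(59) and -7/2 - (1/2)*sqrt(59); poles of order 2, moduli -7/2 + (1/2)*sqrt(59) and 7/2 + (1/2)*sqrt(59).
The radius of convergence is the smallest modulus among the singular points: 1/4.
The factor ν**2 + 7*ν - 5/2 splits as (ν - a)(ν - a') with a = -7/2 - (1/2)*sqrt(59), a' = -7/2 + (1/2)*sqrt(59). At the order-2 pole a set g(ν) = (ν - a)^2*f(ν) = [(2*ν/3 - 1/4)/(ν + 1/4)**2] / (ν - a')^2.
Order-2 pole: residue = g'(a); g'(-7/2 - (1/2)*sqrt(59)) = 5376/300763 - (2533912/1046956003)*sqrt(59), so the residue is 5376/300763 - (2533912/1046956003)*sqrt(59).
At the order-2 pole -1/4 set g(ν) = (ν - (-1/4))^2*f(ν) = (2*ν/3 - 1/4)/(ν**2 + 7*ν - 5/2)**2.
Order-2 pole: residue = g'(a); g'(-1/4) = -10752/300763, so the residue is -10752/300763.
The factor ν**2 + 7*ν - 5/2 splits as (ν - a)(ν - a') with a = -7/2 + (1/2)*sqrt(59), a' = -7/2 - (1/2)*sqrt(59). At the order-2 pole a set g(ν) = (ν - a)^2*f(ν) = [(2*ν/3 - 1/4)/(ν + 1/4)**2] / (ν - a')^2.
Order-2 pole: residue = g'(a); g'(-7/2 + (1/2)*sqrt(59)) = 5376/300763 + (2533912/1046956003)*sqrt(59), so the residue is 5376/300763 + (2533912/1046956003)*sqrt(59).
List the singular points by increasing real part (a conjugate pair: the negative imaginary part first).


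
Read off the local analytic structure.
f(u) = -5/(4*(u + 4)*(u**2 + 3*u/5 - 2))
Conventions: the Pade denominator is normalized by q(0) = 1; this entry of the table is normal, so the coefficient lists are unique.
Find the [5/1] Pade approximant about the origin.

The Pade approximant has numerator coefficients [5/32, -7123465/39847744, 6447795/79695488, -12626085/159390976, 6443855/318781952, -21947815/637563904]; denominator coefficients [1, -14869551/12452420].

Taylor coefficients needed (expand at 0): a_0 = 5/32, a_1 = 1/128, a_2 = 231/2560, a_3 = 1461/51200, a_4 = 55591/1024000, a_5 = 622621/20480000, a_6 = 14869551/409600000.
Write the denominator as Q(u) = 1 + q1*u. Requiring Q*f - P = O(u^7) with deg P <= 5 kills the coefficients of u^6..u^6 in Q*f:
  u^6: a_6 + q1*a_5 = 0, i.e. 14869551/409600000 + (622621/20480000)*q1 = 0.
Solving this linear system: q1 = -14869551/12452420.
The numerator is Q*f truncated at degree 5: P0 = a_0 = 5/32; P1 = a_1 + q1*a_0 = -7123465/39847744; P2 = a_2 + q1*a_1 = 6447795/79695488; P3 = a_3 + q1*a_2 = -12626085/159390976; P4 = a_4 + q1*a_3 = 6443855/318781952; P5 = a_5 + q1*a_4 = -21947815/637563904.


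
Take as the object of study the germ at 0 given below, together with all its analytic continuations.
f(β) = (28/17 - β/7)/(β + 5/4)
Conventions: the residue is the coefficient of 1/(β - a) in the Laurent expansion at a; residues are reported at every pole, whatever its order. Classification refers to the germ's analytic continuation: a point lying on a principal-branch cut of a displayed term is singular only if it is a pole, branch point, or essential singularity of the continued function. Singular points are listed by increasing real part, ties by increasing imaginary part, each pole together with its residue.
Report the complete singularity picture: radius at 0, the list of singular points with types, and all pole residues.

Radius of convergence at 0: 5/4.
At -5/4: a pole of order 1; residue 869/476.

Denominator factor (β + 5/4): pole of order 1 at -5/4, modulus 5/4.
The radius of convergence is the smallest modulus among the singular points: 5/4.
At the order-1 pole -5/4 set g(β) = (β - (-5/4))*f(β) = 28/17 - β/7.
Simple pole: residue = g(a) at a = -5/4, which is 869/476.


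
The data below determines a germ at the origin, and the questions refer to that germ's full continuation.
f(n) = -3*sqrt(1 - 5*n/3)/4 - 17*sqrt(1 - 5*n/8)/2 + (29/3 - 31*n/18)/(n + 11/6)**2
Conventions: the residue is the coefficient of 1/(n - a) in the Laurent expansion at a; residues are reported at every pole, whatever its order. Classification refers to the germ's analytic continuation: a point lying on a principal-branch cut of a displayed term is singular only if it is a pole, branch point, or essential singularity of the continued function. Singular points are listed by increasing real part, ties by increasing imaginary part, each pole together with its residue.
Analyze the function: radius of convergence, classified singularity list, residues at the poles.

Radius of convergence at 0: 3/5.
At -11/6: a pole of order 2; residue -31/18.
At 3/5: an algebraic (square-root) branch point.
At 8/5: an algebraic (square-root) branch point.

Denominator factor (n + 11/6)^2: pole of order 2 at -11/6, modulus 11/6.
Branch term (-3/4)*sqrt(1 - n/(3/5)): its argument vanishes at n = 3/5, a square-root branch point, modulus 3/5.
Branch term (-17/2)*sqrt(1 - n/(8/5)): its argument vanishes at n = 8/5, a square-root branch point, modulus 8/5.
The radius of convergence is the smallest modulus among the singular points: 3/5.
The branch terms are analytic at -11/6 and contribute nothing to the residue; only the rational part matters.
At the order-2 pole -11/6 set g(n) = (n - (-11/6))^2*(rational part) = 29/3 - 31*n/18.
Order-2 pole: residue = g'(a); g'(-11/6) = -31/18, so the residue is -31/18.
List the singular points by increasing real part (a conjugate pair: the negative imaginary part first).


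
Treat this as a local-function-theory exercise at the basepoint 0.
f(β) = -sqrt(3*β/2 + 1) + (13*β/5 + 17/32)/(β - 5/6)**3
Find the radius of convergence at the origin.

Denominator factor (β - 5/6)^3: pole of order 3 at 5/6, modulus 5/6.
Branch term (-1)*sqrt(1 - β/(-2/3)): its argument vanishes at β = -2/3, a square-root branch point, modulus 2/3.
The radius of convergence is the smallest modulus among the singular points: 2/3.

The radius of convergence is 2/3.


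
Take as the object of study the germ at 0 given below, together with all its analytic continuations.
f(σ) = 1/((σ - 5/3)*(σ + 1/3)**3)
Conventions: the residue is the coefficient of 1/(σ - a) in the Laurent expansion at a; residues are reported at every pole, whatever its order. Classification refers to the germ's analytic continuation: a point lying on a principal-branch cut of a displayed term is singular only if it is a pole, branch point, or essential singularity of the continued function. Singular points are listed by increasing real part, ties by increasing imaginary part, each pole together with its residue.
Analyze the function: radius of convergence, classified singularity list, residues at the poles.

Radius of convergence at 0: 1/3.
At -1/3: a pole of order 3; residue -1/8.
At 5/3: a pole of order 1; residue 1/8.

Denominator factor (σ - 5/3): pole of order 1 at 5/3, modulus 5/3.
Denominator factor (σ + 1/3)^3: pole of order 3 at -1/3, modulus 1/3.
The radius of convergence is the smallest modulus among the singular points: 1/3.
At the order-3 pole -1/3 set g(σ) = (σ - (-1/3))^3*f(σ) = 1/(σ - 5/3).
Order-3 pole: residue = g''(a)/2; g''(-1/3) = -1/4, so the residue is -1/8.
At the order-1 pole 5/3 set g(σ) = (σ - (5/3))*f(σ) = (σ + 1/3)**(-3).
Simple pole: residue = g(a) at a = 5/3, which is 1/8.
List the singular points by increasing real part (a conjugate pair: the negative imaginary part first).


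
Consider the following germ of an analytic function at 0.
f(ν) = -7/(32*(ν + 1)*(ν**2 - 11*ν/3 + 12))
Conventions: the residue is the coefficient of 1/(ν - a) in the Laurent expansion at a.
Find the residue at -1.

At the order-1 pole -1 set g(ν) = (ν - (-1))*f(ν) = -7/(32*(ν**2 - 11*ν/3 + 12)).
Simple pole: residue = g(a) at a = -1, which is -21/1600.

The residue is -21/1600.


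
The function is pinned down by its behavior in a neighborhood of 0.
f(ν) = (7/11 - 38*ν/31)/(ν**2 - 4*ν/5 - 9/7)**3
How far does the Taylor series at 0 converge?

The radius of convergence is -2/5 + (1/35)*sqrt(1771).

Denominator factor (ν**2 - 4*ν/5 - 9/7)^3: discriminant 1012/175, real irrational roots 2/5 + (1/35)*sqrt(1771) and 2/5 - (1/35)*sqrt(1771); poles of order 3, moduli 2/5 + (1/35)*sqrt(1771) and -2/5 + (1/35)*sqrt(1771).
The radius of convergence is the smallest modulus among the singular points: -2/5 + (1/35)*sqrt(1771).


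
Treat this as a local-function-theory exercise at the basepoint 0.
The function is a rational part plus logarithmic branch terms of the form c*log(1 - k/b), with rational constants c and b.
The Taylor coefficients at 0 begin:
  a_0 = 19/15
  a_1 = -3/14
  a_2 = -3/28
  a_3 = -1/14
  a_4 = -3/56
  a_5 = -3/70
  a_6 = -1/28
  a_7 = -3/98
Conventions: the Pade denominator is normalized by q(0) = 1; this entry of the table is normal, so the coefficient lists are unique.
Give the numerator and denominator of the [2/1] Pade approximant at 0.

The Pade approximant has numerator coefficients [19/15, -667/630, 1/28]; denominator coefficients [1, -2/3].

Taylor coefficients needed (read off): a_0 = 19/15, a_1 = -3/14, a_2 = -3/28, a_3 = -1/14.
Write the denominator as Q(k) = 1 + q1*k. Requiring Q*f - P = O(k^4) with deg P <= 2 kills the coefficients of k^3..k^3 in Q*f:
  k^3: a_3 + q1*a_2 = 0, i.e. -1/14 + (-3/28)*q1 = 0.
Solving this linear system: q1 = -2/3.
The numerator is Q*f truncated at degree 2: P0 = a_0 = 19/15; P1 = a_1 + q1*a_0 = -667/630; P2 = a_2 + q1*a_1 = 1/28.


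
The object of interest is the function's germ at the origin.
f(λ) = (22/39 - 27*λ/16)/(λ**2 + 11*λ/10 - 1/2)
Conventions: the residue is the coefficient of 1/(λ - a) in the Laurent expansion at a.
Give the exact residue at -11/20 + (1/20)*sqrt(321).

The factor λ**2 + 11*λ/10 - 1/2 splits as (λ - a)(λ - a') with a = -11/20 + (1/20)*sqrt(321), a' = -11/20 - (1/20)*sqrt(321). At the order-1 pole a set g(λ) = (λ - a)*f(λ) = [22/39 - 27*λ/16] / (λ - a').
Simple pole: residue = g(a) at a = -11/20 + (1/20)*sqrt(321), which is -27/32 + (18623/400608)*sqrt(321).

The residue is -27/32 + (18623/400608)*sqrt(321).


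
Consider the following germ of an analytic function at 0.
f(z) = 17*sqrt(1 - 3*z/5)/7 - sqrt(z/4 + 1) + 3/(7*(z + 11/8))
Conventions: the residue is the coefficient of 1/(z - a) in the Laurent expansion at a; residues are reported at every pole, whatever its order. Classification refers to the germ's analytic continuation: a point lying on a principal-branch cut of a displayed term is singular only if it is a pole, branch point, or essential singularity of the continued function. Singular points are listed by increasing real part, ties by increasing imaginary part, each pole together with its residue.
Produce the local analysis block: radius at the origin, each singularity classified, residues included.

Denominator factor (z + 11/8): pole of order 1 at -11/8, modulus 11/8.
Branch term (17/7)*sqrt(1 - z/(5/3)): its argument vanishes at z = 5/3, a square-root branch point, modulus 5/3.
Branch term (-1)*sqrt(1 - z/(-4)): its argument vanishes at z = -4, a square-root branch point, modulus 4.
The radius of convergence is the smallest modulus among the singular points: 11/8.
The branch terms are analytic at -11/8 and contribute nothing to the residue; only the rational part matters.
At the order-1 pole -11/8 set g(z) = (z - (-11/8))*(rational part) = 3/7.
Simple pole: residue = g(a) at a = -11/8, which is 3/7.
List the singular points by increasing real part (a conjugate pair: the negative imaginary part first).

Radius of convergence at 0: 11/8.
At -4: an algebraic (square-root) branch point.
At -11/8: a pole of order 1; residue 3/7.
At 5/3: an algebraic (square-root) branch point.


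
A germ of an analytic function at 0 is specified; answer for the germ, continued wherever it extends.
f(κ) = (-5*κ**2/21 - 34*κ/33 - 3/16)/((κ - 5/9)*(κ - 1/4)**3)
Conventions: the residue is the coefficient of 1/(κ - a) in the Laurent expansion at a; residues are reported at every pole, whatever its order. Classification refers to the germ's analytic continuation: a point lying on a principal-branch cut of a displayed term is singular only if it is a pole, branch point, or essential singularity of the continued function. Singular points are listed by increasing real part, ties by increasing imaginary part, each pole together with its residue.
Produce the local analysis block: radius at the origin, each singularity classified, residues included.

Radius of convergence at 0: 1/4.
At 1/4: a pole of order 3; residue 2993916/102487.
At 5/9: a pole of order 1; residue -2993916/102487.

Denominator factor (κ - 5/9): pole of order 1 at 5/9, modulus 5/9.
Denominator factor (κ - 1/4)^3: pole of order 3 at 1/4, modulus 1/4.
The radius of convergence is the smallest modulus among the singular points: 1/4.
At the order-3 pole 1/4 set g(κ) = (κ - (1/4))^3*f(κ) = (-5*κ**2/21 - 34*κ/33 - 3/16)/(κ - 5/9).
Order-3 pole: residue = g''(a)/2; g''(1/4) = 5987832/102487, so the residue is 2993916/102487.
At the order-1 pole 5/9 set g(κ) = (κ - (5/9))*f(κ) = (-5*κ**2/21 - 34*κ/33 - 3/16)/(κ - 1/4)**3.
Simple pole: residue = g(a) at a = 5/9, which is -2993916/102487.
List the singular points by increasing real part (a conjugate pair: the negative imaginary part first).


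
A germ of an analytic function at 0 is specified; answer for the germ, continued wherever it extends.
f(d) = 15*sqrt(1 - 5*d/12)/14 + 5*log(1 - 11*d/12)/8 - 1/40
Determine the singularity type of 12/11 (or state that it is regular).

The point is a logarithmic branch point.

The term (5/8)*log(1 - d/(12/11)) has argument 1 - 12/11/(12/11) = 0 at 12/11: a logarithmic (infinitely-sheeted) branch point; the remaining terms are analytic or single-valued there.


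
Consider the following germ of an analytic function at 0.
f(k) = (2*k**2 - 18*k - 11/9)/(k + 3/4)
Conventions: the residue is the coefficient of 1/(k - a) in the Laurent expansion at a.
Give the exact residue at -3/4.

At the order-1 pole -3/4 set g(k) = (k - (-3/4))*f(k) = 2*k**2 - 18*k - 11/9.
Simple pole: residue = g(a) at a = -3/4, which is 965/72.

The residue is 965/72.


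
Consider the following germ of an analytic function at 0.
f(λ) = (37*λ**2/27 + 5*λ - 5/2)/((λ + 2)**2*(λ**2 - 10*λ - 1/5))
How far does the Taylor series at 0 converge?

Denominator factor (λ + 2)^2: pole of order 2 at -2, modulus 2.
Denominator factor (λ**2 - 10*λ - 1/5): discriminant 504/5, real irrational roots 5 + (3/5)*sqrt(70) and 5 - (3/5)*sqrt(70); poles of order 1, moduli 5 + (3/5)*sqrt(70) and -5 + (3/5)*sqrt(70).
The radius of convergence is the smallest modulus among the singular points: -5 + (3/5)*sqrt(70).

The radius of convergence is -5 + (3/5)*sqrt(70).


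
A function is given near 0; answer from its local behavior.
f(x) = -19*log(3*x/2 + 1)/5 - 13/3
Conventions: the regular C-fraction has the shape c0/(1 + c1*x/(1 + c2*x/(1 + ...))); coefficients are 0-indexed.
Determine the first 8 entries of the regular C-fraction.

Taylor coefficients (expand at 0): a_0 = -13/3, a_1 = -57/10, a_2 = 171/40, a_3 = -171/40, a_4 = 1539/320, a_5 = -4617/800, a_6 = 4617/640, a_7 = -41553/4480.
c0 = a_0 = -13/3. Peel one level at a time: if S = 1 + c*x/S' with S'(0) = 1, then c is the x-coefficient of S and S' = c*x/(S - 1).
S_1 = c0/f = 1 + (-171/130)*x + (91827/33800)*x^2 + ...; c1 = -171/130.
S_2 = c1*x/(S_1 - 1) = 1 + (537/260)*x + (-3/16)*x^2 + ...; c2 = 537/260.
S_3 = c2*x/(S_2 - 1) = 1 + (65/716)*x + (-3835/64082)*x^2 + ...; c3 = 65/716.
S_4 = c3*x/(S_3 - 1) = 1 + (118/179)*x + (-3/20)*x^2 + ...; c4 = 118/179.
S_5 = c4*x/(S_4 - 1) = 1 + (537/2360)*x + (-662121/5569600)*x^2 + ...; c5 = 537/2360.
S_6 = c5*x/(S_5 - 1) = 1 + (1233/2360)*x + (-81/560)*x^2 + ...; c6 = 1233/2360.
S_7 = c6*x/(S_6 - 1) = 1 + (531/1918)*x + ...; c7 = 531/1918.

The regular C-fraction coefficients are [-13/3, -171/130, 537/260, 65/716, 118/179, 537/2360, 1233/2360, 531/1918].


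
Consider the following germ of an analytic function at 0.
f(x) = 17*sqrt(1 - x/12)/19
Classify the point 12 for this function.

The term (17/19)*sqrt(1 - x/(12)) has argument 1 - 12/(12) = 0 at 12: a square-root (algebraic, two-sheeted) branch point; the remaining terms are analytic or single-valued there.

The point is an algebraic (square-root) branch point.


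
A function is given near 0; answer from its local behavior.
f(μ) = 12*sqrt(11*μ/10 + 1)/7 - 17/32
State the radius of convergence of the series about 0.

Branch term (12/7)*sqrt(1 - μ/(-10/11)): its argument vanishes at μ = -10/11, a square-root branch point, modulus 10/11.
The radius of convergence is the smallest modulus among the singular points: 10/11.

The radius of convergence is 10/11.


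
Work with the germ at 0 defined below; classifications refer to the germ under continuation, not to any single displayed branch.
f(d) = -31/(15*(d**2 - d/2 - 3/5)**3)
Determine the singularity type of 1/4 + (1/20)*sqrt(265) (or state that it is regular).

The point is a pole of order 3.

The denominator factor d**2 - d/2 - 3/5 vanishes at 1/4 + (1/20)*sqrt(265) and appears to the power 3; the numerator there equals -31/15, nonzero, and no other factor vanishes.
Hence a pole whose order is the multiplicity, 3.


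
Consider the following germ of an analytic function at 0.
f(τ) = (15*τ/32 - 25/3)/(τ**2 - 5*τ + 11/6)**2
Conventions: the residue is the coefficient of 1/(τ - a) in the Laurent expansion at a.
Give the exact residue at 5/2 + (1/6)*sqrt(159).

The residue is (1375/89888)*sqrt(159).

The factor τ**2 - 5*τ + 11/6 splits as (τ - a)(τ - a') with a = 5/2 + (1/6)*sqrt(159), a' = 5/2 - (1/6)*sqrt(159). At the order-2 pole a set g(τ) = (τ - a)^2*f(τ) = [15*τ/32 - 25/3] / (τ - a')^2.
Order-2 pole: residue = g'(a); g'(5/2 + (1/6)*sqrt(159)) = (1375/89888)*sqrt(159), so the residue is (1375/89888)*sqrt(159).


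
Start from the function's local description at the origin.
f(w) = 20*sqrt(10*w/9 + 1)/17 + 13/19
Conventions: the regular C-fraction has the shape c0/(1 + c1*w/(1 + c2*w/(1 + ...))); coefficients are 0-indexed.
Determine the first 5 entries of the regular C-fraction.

The regular C-fraction coefficients are [601/323, -1900/5409, 6805/10818, 3005/24498, 3535/8166].

Taylor coefficients (expand at 0): a_0 = 601/323, a_1 = 100/153, a_2 = -250/1377, a_3 = 1250/12393, a_4 = -15625/223074.
c0 = a_0 = 601/323. Peel one level at a time: if S = 1 + c*w/S' with S'(0) = 1, then c is the w-coefficient of S and S' = c*w/(S - 1).
S_1 = c0/f = 1 + (-1900/5409)*w + (6464750/29257281)*w^2 + ...; c1 = -1900/5409.
S_2 = c1*w/(S_1 - 1) = 1 + (6805/10818)*w + (-25/324)*w^2 + ...; c2 = 6805/10818.
S_3 = c2*w/(S_2 - 1) = 1 + (3005/24498)*w + (-10622675/200050668)*w^2 + ...; c3 = 3005/24498.
S_4 = c3*w/(S_3 - 1) = 1 + (3535/8166)*w + ...; c4 = 3535/8166.


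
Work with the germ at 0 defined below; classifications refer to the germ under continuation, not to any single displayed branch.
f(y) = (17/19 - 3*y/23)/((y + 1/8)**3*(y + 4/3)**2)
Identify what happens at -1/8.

The point is a pole of order 3.

The denominator factor y + 1/8 vanishes at -1/8 and appears to the power 3; the numerator there equals 3185/3496, nonzero, and no other factor vanishes.
Hence a pole whose order is the multiplicity, 3.


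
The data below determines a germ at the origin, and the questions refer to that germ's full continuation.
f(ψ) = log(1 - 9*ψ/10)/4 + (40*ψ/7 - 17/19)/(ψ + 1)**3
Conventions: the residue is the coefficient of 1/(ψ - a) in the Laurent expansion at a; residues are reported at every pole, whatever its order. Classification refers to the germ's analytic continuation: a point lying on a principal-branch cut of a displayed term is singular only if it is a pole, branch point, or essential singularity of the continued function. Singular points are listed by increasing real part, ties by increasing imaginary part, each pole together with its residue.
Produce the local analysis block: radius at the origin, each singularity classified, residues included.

Denominator factor (ψ + 1)^3: pole of order 3 at -1, modulus 1.
Branch term (1/4)*log(1 - ψ/(10/9)): its argument vanishes at ψ = 10/9, a logarithmic branch point, modulus 10/9.
The radius of convergence is the smallest modulus among the singular points: 1.
The branch term is analytic at -1 and contributes nothing to the residue; only the rational part matters.
At the order-3 pole -1 set g(ψ) = (ψ - (-1))^3*(rational part) = 40*ψ/7 - 17/19.
Order-3 pole: residue = g''(a)/2; g''(-1) = 0, so the residue is 0.
List the singular points by increasing real part (a conjugate pair: the negative imaginary part first).

Radius of convergence at 0: 1.
At -1: a pole of order 3; residue 0.
At 10/9: a logarithmic branch point.


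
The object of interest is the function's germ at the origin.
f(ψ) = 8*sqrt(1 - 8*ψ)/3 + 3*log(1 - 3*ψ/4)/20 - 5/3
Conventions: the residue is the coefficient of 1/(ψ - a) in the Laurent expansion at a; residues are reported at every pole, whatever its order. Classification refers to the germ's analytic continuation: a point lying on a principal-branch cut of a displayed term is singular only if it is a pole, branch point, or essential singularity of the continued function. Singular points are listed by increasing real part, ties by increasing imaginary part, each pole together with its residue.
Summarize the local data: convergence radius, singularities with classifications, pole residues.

Radius of convergence at 0: 1/8.
At 1/8: an algebraic (square-root) branch point.
At 4/3: a logarithmic branch point.

Branch term (3/20)*log(1 - ψ/(4/3)): its argument vanishes at ψ = 4/3, a logarithmic branch point, modulus 4/3.
Branch term (8/3)*sqrt(1 - ψ/(1/8)): its argument vanishes at ψ = 1/8, a square-root branch point, modulus 1/8.
The radius of convergence is the smallest modulus among the singular points: 1/8.
List the singular points by increasing real part (a conjugate pair: the negative imaginary part first).


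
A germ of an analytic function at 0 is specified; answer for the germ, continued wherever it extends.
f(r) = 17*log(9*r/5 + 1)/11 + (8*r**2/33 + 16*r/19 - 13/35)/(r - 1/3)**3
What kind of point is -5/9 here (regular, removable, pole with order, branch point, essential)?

The point is a logarithmic branch point.

The term (17/11)*log(1 - r/(-5/9)) has argument 1 - -5/9/(-5/9) = 0 at -5/9: a logarithmic (infinitely-sheeted) branch point; the remaining terms are analytic or single-valued there.


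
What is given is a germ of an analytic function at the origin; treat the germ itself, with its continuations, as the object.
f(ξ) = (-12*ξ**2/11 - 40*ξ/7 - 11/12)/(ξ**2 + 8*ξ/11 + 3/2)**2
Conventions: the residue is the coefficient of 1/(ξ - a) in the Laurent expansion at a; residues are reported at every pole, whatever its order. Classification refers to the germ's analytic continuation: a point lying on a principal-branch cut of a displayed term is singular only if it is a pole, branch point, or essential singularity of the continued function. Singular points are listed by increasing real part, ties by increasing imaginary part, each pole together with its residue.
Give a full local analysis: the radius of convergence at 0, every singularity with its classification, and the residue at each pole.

Radius of convergence at 0: (1/2)*sqrt(6).
At (-4/11) - ((1/22)*sqrt(662))*i: a pole of order 2; residue -((53119/18406248)*sqrt(662))*i.
At (-4/11) + ((1/22)*sqrt(662))*i: a pole of order 2; residue ((53119/18406248)*sqrt(662))*i.


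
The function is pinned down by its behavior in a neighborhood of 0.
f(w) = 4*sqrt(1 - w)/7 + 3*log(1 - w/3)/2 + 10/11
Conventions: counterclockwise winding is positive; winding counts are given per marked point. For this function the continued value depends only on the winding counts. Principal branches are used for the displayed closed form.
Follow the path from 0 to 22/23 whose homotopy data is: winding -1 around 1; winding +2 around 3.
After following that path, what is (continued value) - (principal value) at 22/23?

Continued minus principal equals (-(8/161)*sqrt(23)) + ((6)*pi)*i.

The rational part is single-valued and drops out of the difference; each branch term changes only by its own monodromy.
(4/7)*sqrt(1 - w/(1)): winding -1 is odd, the square root flips sign, contributing -2*(4/7)*sqrt(1 - (22/23)/(1)) = -2*(4/7)*sqrt(1/23) = -(8/161)*sqrt(23).
(3/2)*log(1 - w/(3)): each positive loop around 3 adds 2*pi*i to the log, so winding +2 contributes (3/2)*(2)*2*pi*i = (6)*pi*i.
Summing the contributions at w = 22/23 gives (-(8/161)*sqrt(23)) + ((6)*pi)*i.


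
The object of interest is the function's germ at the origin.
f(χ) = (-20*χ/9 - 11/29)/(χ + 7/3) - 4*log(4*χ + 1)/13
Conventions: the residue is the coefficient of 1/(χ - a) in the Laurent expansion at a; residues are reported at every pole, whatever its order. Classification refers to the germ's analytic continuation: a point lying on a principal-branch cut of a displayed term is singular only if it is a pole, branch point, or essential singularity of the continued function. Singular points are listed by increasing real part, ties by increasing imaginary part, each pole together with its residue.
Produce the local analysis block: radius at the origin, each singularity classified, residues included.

Denominator factor (χ + 7/3): pole of order 1 at -7/3, modulus 7/3.
Branch term (-4/13)*log(1 - χ/(-1/4)): its argument vanishes at χ = -1/4, a logarithmic branch point, modulus 1/4.
The radius of convergence is the smallest modulus among the singular points: 1/4.
The branch term is analytic at -7/3 and contributes nothing to the residue; only the rational part matters.
At the order-1 pole -7/3 set g(χ) = (χ - (-7/3))*(rational part) = -20*χ/9 - 11/29.
Simple pole: residue = g(a) at a = -7/3, which is 3763/783.
List the singular points by increasing real part (a conjugate pair: the negative imaginary part first).

Radius of convergence at 0: 1/4.
At -7/3: a pole of order 1; residue 3763/783.
At -1/4: a logarithmic branch point.


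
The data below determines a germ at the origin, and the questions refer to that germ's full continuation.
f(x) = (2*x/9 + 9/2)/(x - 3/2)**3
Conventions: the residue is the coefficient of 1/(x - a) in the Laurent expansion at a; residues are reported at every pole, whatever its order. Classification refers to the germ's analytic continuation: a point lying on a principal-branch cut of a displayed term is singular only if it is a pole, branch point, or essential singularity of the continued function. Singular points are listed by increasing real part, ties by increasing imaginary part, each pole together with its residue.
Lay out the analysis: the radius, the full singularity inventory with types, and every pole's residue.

Denominator factor (x - 3/2)^3: pole of order 3 at 3/2, modulus 3/2.
The radius of convergence is the smallest modulus among the singular points: 3/2.
At the order-3 pole 3/2 set g(x) = (x - (3/2))^3*f(x) = 2*x/9 + 9/2.
Order-3 pole: residue = g''(a)/2; g''(3/2) = 0, so the residue is 0.

Radius of convergence at 0: 3/2.
At 3/2: a pole of order 3; residue 0.


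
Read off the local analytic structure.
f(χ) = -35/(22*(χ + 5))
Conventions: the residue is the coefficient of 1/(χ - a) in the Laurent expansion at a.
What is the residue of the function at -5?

At the order-1 pole -5 set g(χ) = (χ - (-5))*f(χ) = -35/22.
Simple pole: residue = g(a) at a = -5, which is -35/22.

The residue is -35/22.


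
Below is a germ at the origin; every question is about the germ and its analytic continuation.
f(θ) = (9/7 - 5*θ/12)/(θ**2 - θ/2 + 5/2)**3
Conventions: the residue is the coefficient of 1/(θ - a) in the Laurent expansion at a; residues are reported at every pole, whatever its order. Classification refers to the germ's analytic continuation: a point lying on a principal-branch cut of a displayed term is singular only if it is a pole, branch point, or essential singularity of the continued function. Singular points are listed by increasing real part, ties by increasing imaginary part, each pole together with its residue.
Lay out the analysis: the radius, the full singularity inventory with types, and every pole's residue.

Radius of convergence at 0: (1/2)*sqrt(10).
At (1/4) - ((1/4)*sqrt(39))*i: a pole of order 3; residue ((1588/415233)*sqrt(39))*i.
At (1/4) + ((1/4)*sqrt(39))*i: a pole of order 3; residue -((1588/415233)*sqrt(39))*i.

Denominator factor (θ**2 - θ/2 + 5/2)^3: discriminant -39/4, complex-conjugate roots (1/4) + ((1/4)*sqrt(39))*i and (1/4) - ((1/4)*sqrt(39))*i; poles of order 3, moduli (1/2)*sqrt(10) and (1/2)*sqrt(10).
The radius of convergence is the smallest modulus among the singular points: (1/2)*sqrt(10).
The factor θ**2 - θ/2 + 5/2 splits as (θ - a)(θ - a') with a = (1/4) - ((1/4)*sqrt(39))*i, a' = (1/4) + ((1/4)*sqrt(39))*i. At the order-3 pole a set g(θ) = (θ - a)^3*f(θ) = [9/7 - 5*θ/12] / (θ - a')^3.
Order-3 pole: residue = g''(a)/2; g''((1/4) - ((1/4)*sqrt(39))*i) = ((3176/415233)*sqrt(39))*i, so the residue is ((1588/415233)*sqrt(39))*i.
The factor θ**2 - θ/2 + 5/2 splits as (θ - a)(θ - a') with a = (1/4) + ((1/4)*sqrt(39))*i, a' = (1/4) - ((1/4)*sqrt(39))*i. At the order-3 pole a set g(θ) = (θ - a)^3*f(θ) = [9/7 - 5*θ/12] / (θ - a')^3.
Order-3 pole: residue = g''(a)/2; g''((1/4) + ((1/4)*sqrt(39))*i) = -((3176/415233)*sqrt(39))*i, so the residue is -((1588/415233)*sqrt(39))*i.
List the singular points by increasing real part (a conjugate pair: the negative imaginary part first).


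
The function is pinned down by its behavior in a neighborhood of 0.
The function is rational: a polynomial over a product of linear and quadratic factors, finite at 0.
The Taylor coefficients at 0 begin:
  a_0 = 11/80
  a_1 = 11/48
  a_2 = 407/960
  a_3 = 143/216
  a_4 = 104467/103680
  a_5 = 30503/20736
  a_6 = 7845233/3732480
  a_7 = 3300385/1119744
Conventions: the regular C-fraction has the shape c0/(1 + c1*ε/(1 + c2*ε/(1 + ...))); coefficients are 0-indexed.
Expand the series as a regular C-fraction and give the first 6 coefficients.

The regular C-fraction coefficients are [11/80, -5/3, -11/60, 1921/660, -59940/21131, -11440/71077].

Taylor coefficients (read off): a_0 = 11/80, a_1 = 11/48, a_2 = 407/960, a_3 = 143/216, a_4 = 104467/103680, a_5 = 30503/20736.
c0 = a_0 = 11/80. Peel one level at a time: if S = 1 + c*ε/S' with S'(0) = 1, then c is the ε-coefficient of S and S' = c*ε/(S - 1).
S_1 = c0/f = 1 + (-5/3)*ε + (-11/36)*ε^2 + ...; c1 = -5/3.
S_2 = c1*ε/(S_1 - 1) = 1 + (-11/60)*ε + (1921/3600)*ε^2 + ...; c2 = -11/60.
S_3 = c2*ε/(S_2 - 1) = 1 + (1921/660)*ε + (999/121)*ε^2 + ...; c3 = 1921/660.
S_4 = c3*ε/(S_3 - 1) = 1 + (-59940/21131)*ε + (-1684800/3690241)*ε^2 + ...; c4 = -59940/21131.
S_5 = c4*ε/(S_4 - 1) = 1 + (-11440/71077)*ε + ...; c5 = -11440/71077.


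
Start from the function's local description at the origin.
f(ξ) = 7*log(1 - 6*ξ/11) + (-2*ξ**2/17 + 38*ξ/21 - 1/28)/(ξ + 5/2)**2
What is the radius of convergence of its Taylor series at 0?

The radius of convergence is 11/6.

Denominator factor (ξ + 5/2)^2: pole of order 2 at -5/2, modulus 5/2.
Branch term (7)*log(1 - ξ/(11/6)): its argument vanishes at ξ = 11/6, a logarithmic branch point, modulus 11/6.
The radius of convergence is the smallest modulus among the singular points: 11/6.


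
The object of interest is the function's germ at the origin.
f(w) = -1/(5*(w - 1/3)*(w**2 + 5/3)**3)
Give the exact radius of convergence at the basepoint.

The radius of convergence is 1/3.

Denominator factor (w**2 + 5/3)^3: discriminant -20/3, complex-conjugate roots ((1/3)*sqrt(15))*i and -((1/3)*sqrt(15))*i; poles of order 3, moduli (1/3)*sqrt(15) and (1/3)*sqrt(15).
Denominator factor (w - 1/3): pole of order 1 at 1/3, modulus 1/3.
The radius of convergence is the smallest modulus among the singular points: 1/3.


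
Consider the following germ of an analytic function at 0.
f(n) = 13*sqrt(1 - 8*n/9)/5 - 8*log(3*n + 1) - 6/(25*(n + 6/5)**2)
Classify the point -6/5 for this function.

The denominator factor n + 6/5 vanishes at -6/5 and appears to the power 2; the numerator there equals -6/25, nonzero, and no other factor vanishes.
The branch terms are analytic at this point.
Hence a pole whose order is the multiplicity, 2.

The point is a pole of order 2.


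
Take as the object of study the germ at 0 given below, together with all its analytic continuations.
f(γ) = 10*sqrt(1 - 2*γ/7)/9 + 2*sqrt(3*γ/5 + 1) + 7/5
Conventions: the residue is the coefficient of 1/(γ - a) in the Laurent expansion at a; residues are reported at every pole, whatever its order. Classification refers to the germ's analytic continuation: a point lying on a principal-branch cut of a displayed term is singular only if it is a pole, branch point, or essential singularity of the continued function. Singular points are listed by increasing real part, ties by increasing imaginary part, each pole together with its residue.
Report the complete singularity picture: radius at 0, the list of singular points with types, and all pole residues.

Radius of convergence at 0: 5/3.
At -5/3: an algebraic (square-root) branch point.
At 7/2: an algebraic (square-root) branch point.

Branch term (10/9)*sqrt(1 - γ/(7/2)): its argument vanishes at γ = 7/2, a square-root branch point, modulus 7/2.
Branch term (2)*sqrt(1 - γ/(-5/3)): its argument vanishes at γ = -5/3, a square-root branch point, modulus 5/3.
The radius of convergence is the smallest modulus among the singular points: 5/3.
List the singular points by increasing real part (a conjugate pair: the negative imaginary part first).


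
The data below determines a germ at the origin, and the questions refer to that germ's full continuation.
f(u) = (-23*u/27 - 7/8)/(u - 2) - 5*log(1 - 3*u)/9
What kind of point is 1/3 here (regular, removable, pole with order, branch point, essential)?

The term (-5/9)*log(1 - u/(1/3)) has argument 1 - 1/3/(1/3) = 0 at 1/3: a logarithmic (infinitely-sheeted) branch point; the remaining terms are analytic or single-valued there.

The point is a logarithmic branch point.


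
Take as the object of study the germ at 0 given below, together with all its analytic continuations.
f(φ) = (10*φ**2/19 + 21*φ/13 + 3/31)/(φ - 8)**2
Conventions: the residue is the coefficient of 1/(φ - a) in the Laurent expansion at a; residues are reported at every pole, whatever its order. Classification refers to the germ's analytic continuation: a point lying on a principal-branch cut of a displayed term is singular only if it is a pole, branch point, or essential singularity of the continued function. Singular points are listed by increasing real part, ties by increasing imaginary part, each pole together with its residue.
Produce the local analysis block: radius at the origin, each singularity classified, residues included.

Denominator factor (φ - 8)^2: pole of order 2 at 8, modulus 8.
The radius of convergence is the smallest modulus among the singular points: 8.
At the order-2 pole 8 set g(φ) = (φ - (8))^2*f(φ) = 10*φ**2/19 + 21*φ/13 + 3/31.
Order-2 pole: residue = g'(a); g'(8) = 2479/247, so the residue is 2479/247.

Radius of convergence at 0: 8.
At 8: a pole of order 2; residue 2479/247.


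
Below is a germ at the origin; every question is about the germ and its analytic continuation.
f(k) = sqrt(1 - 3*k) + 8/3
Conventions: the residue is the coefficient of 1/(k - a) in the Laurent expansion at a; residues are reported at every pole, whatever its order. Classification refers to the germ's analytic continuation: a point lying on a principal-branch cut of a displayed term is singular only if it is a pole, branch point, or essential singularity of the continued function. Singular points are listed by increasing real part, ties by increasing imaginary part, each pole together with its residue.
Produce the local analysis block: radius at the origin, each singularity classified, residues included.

Radius of convergence at 0: 1/3.
At 1/3: an algebraic (square-root) branch point.

Branch term (1)*sqrt(1 - k/(1/3)): its argument vanishes at k = 1/3, a square-root branch point, modulus 1/3.
The radius of convergence is the smallest modulus among the singular points: 1/3.


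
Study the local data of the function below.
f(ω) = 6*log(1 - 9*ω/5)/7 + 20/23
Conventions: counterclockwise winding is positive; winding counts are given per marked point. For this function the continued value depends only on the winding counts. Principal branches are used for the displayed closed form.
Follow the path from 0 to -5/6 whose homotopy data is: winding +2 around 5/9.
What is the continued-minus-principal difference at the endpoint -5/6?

Continued minus principal equals (24/7)*pi*i.

The rational part is single-valued and drops out of the difference; each branch term changes only by its own monodromy.
(6/7)*log(1 - ω/(5/9)): each positive loop around 5/9 adds 2*pi*i to the log, so winding +2 contributes (6/7)*(2)*2*pi*i = (24/7)*pi*i.
Summing the contributions at ω = -5/6 gives (24/7)*pi*i.


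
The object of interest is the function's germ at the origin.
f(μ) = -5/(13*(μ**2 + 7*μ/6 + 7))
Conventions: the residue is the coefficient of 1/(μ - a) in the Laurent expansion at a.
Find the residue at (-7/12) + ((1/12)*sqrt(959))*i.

The factor μ**2 + 7*μ/6 + 7 splits as (μ - a)(μ - a') with a = (-7/12) + ((1/12)*sqrt(959))*i, a' = (-7/12) - ((1/12)*sqrt(959))*i. At the order-1 pole a set g(μ) = (μ - a)*f(μ) = [-5/13] / (μ - a').
Simple pole: residue = g(a) at a = (-7/12) + ((1/12)*sqrt(959))*i, which is ((30/12467)*sqrt(959))*i.

The residue is ((30/12467)*sqrt(959))*i.


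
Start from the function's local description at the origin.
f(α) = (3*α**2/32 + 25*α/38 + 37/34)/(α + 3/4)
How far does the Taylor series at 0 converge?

The radius of convergence is 3/4.

Denominator factor (α + 3/4): pole of order 1 at -3/4, modulus 3/4.
The radius of convergence is the smallest modulus among the singular points: 3/4.


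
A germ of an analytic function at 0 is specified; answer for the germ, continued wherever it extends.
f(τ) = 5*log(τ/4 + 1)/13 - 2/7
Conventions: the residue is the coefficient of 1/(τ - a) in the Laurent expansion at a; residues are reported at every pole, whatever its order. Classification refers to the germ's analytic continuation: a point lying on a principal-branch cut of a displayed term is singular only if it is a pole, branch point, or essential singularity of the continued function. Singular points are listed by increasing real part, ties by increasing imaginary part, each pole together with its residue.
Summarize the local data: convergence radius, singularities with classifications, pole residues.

Branch term (5/13)*log(1 - τ/(-4)): its argument vanishes at τ = -4, a logarithmic branch point, modulus 4.
The radius of convergence is the smallest modulus among the singular points: 4.

Radius of convergence at 0: 4.
At -4: a logarithmic branch point.


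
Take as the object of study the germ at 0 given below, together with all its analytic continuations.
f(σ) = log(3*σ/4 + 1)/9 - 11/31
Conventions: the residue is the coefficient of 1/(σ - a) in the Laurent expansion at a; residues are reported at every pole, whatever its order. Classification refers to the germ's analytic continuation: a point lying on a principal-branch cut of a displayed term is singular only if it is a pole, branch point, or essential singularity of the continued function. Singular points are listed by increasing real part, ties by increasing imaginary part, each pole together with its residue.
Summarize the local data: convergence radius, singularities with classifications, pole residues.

Branch term (1/9)*log(1 - σ/(-4/3)): its argument vanishes at σ = -4/3, a logarithmic branch point, modulus 4/3.
The radius of convergence is the smallest modulus among the singular points: 4/3.

Radius of convergence at 0: 4/3.
At -4/3: a logarithmic branch point.
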